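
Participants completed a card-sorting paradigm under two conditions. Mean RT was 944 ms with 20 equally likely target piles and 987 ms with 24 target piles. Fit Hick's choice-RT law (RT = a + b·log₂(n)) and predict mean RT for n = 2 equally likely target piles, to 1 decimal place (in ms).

With log₂ n on the abscissa the relation is linear; from the two conditions:
  b = (987 − 944) / (log₂ 24 − log₂ 20) = 43 / (4.5850 − 4.3219) = 163.477 ms/bit
  a = 944 − 163.477 × 4.3219 = 237.465 ms
Then RT(2) = 237.465 + 163.477 × log₂ 2 = 237.465 + 163.477 × 1 ≈ 400.942 ms.

400.9 ms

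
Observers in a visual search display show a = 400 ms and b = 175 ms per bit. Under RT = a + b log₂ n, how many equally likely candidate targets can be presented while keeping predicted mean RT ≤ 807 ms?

5

Set 400 + 175·log₂ n ≤ 807 → log₂ n ≤ (807 − 400)/175 = 2.3257.
So n ≤ 2^2.3257 = 5.013; the largest integer n is 5.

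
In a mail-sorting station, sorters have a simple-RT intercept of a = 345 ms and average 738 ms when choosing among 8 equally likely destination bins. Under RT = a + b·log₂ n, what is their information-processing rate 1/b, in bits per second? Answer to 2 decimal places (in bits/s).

7.63 bits/s

Choice component = 738 − 345 = 393 ms over log₂(8) = 3 bits.
b = 393 / 3 = 131.000 ms/bit, so 1/b = 7.634 bits/s.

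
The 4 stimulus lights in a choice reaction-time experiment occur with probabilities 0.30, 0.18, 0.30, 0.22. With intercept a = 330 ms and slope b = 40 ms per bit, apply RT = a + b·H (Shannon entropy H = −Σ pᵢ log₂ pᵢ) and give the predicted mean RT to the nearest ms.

409 ms

Entropy contributions −pᵢ log₂ pᵢ: 0.5211, 0.4453, 0.5211, 0.4806; sum H = 1.9681 bits.
RT = a + bH = 330 + 40·1.9681 = 408.72 ms.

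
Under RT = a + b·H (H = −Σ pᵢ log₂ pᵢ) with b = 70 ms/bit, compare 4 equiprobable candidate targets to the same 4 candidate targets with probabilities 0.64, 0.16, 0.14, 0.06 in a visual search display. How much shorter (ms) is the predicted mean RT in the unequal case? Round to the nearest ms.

Equiprobable entropy H₀ = log₂ 4 = 2.0000 bits.
Skewed entropy H = −Σ pᵢ log₂ pᵢ = 1.4757 bits.
ΔRT = b·(H₀ − H) = 70 × 0.5243 = 36.70 ms.

37 ms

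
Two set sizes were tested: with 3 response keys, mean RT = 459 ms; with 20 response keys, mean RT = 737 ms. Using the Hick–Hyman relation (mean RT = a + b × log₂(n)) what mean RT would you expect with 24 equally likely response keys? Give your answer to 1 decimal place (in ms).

Fit slope and intercept:
  b = (737 − 459) / (log₂ 20 − log₂ 3) = 278 / (4.3219 − 1.5850) = 101.572 ms/bit
  a = 459 − 101.572 × 1.5850 = 298.012 ms
Then RT(24) = 298.012 + 101.572 × log₂ 24 = 298.012 + 101.572 × 4.5850 ≈ 763.717 ms.

763.7 ms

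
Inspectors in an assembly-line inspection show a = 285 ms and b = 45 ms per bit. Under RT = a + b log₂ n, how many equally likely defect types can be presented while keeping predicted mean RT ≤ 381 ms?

4

45·log₂ n ≤ 381 − 285 = 96, giving log₂ n ≤ 2.1333 and n ≤ 4.387. The largest whole number is 4.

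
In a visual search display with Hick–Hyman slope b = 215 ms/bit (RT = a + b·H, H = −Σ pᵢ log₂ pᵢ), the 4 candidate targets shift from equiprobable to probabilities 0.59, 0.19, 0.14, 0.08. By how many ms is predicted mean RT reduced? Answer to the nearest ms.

The RT saving is b·ΔH. Equiprobable H₀ = log₂(4) = 2.0000 bits; with the given probabilities H = 1.5930 bits.
b·(H₀ − H) = 215 × (2.0000 − 1.5930) = 87.51 ms.

88 ms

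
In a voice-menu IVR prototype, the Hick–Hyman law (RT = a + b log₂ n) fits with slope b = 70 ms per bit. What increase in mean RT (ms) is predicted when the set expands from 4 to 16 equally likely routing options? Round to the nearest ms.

140 ms

ΔRT = (a + b log₂ n₂) − (a + b log₂ n₁) = b·(log₂ n₂ − log₂ n₁).
log₂(16) − log₂(4) = log₂(16/4) = log₂(4) = 2.
ΔRT = 70 × 2.0000 = 140.000 ms.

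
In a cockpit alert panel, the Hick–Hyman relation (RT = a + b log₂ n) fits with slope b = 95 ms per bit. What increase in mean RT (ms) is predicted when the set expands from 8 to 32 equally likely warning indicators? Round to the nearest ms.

The intercept a cancels: ΔRT = b·(log₂ n₂ − log₂ n₁) = b·log₂(n₂/n₁).
log₂(32) − log₂(8) = log₂(32/8) = log₂(4) = 2.
ΔRT = 95 × 2.0000 = 190.000 ms.

190 ms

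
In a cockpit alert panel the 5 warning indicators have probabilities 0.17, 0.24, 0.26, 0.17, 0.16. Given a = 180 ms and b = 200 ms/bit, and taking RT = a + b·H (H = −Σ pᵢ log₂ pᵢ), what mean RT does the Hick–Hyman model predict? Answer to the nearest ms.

H = 0.17·log₂(1/0.17) + 0.24·log₂(1/0.24) + 0.26·log₂(1/0.26) + 0.17·log₂(1/0.17) + 0.16·log₂(1/0.16) = 2.2916 bits.
RT = 180 + 200 × 2.2916 = 638.32 ms.

638 ms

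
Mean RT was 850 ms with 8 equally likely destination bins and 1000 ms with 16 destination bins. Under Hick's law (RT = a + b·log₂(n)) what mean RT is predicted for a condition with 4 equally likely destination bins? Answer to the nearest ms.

Fit slope and intercept:
  b = (1000 − 850) / (log₂ 16 − log₂ 8) = 150 / (4 − 3) = 150 ms/bit
  a = 850 − 150 × 3 = 400 ms
Then RT(4) = 400 + 150 × log₂ 4 = 400 + 150 × 2 ≈ 700.000 ms.

700 ms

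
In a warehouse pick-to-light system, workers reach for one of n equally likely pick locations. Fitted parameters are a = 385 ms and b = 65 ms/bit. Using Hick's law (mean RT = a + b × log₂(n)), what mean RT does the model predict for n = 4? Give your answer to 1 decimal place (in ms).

log₂(4) = 2 bits, so RT = 385 + 65 × 2 ≈ 515.000 ms.

515.0 ms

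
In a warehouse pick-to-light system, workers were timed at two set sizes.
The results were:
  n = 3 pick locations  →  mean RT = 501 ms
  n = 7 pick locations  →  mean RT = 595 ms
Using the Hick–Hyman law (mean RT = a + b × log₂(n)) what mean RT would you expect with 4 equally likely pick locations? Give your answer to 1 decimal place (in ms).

532.9 ms

Fit slope and intercept:
  b = (595 − 501) / (log₂ 7 − log₂ 3) = 94 / (2.8074 − 1.5850) = 76.898 ms/bit
  a = 501 − 76.898 × 1.5850 = 379.119 ms
Then RT(4) = 379.119 + 76.898 × log₂ 4 = 379.119 + 76.898 × 2 ≈ 532.916 ms.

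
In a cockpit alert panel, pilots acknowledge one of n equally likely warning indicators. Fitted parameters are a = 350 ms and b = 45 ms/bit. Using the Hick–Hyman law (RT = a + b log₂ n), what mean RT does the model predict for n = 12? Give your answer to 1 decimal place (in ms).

log₂(12) = 3.5850 bits, so RT = 350 + 45 × 3.5850 ≈ 511.323 ms.

511.3 ms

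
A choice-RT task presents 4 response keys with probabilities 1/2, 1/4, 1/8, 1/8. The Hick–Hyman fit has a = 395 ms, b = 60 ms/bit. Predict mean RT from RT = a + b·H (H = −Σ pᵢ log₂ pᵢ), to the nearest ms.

Each term −pᵢ log₂ pᵢ: 0.5·1 + 0.25·2 + 0.125·3 + 0.125·3; summed, H = 1.750 bits.
Mean RT = a + bH = 395 + 60·1.750 = 500.00 ms.

500 ms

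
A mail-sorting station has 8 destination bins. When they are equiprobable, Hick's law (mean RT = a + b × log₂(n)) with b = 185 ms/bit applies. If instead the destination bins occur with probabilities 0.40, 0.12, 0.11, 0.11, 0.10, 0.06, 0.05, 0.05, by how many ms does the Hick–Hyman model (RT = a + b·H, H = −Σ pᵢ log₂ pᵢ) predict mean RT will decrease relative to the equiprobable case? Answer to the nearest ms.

The RT saving is b·ΔH. Equiprobable H₀ = log₂(8) = 3.0000 bits; with the given probabilities H = 2.6043 bits.
b·(H₀ − H) = 185 × (3.0000 − 2.6043) = 73.20 ms.

73 ms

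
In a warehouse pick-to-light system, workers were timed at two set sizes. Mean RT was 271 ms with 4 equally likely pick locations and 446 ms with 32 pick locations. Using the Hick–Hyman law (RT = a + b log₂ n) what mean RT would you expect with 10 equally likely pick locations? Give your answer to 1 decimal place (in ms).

348.1 ms

With log₂ n on the abscissa the relation is linear; from the two conditions:
  b = (446 − 271) / (log₂ 32 − log₂ 4) = 175 / (5 − 2) = 58.333 ms/bit
  a = 271 − 58.333 × 2 = 154.333 ms
Then RT(10) = 154.333 + 58.333 × log₂ 10 = 154.333 + 58.333 × 3.3219 ≈ 348.112 ms.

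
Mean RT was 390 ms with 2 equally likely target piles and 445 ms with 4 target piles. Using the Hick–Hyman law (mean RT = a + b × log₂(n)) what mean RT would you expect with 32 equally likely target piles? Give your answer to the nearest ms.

610 ms

Fit slope and intercept:
  b = (445 − 390) / (log₂ 4 − log₂ 2) = 55 / (2 − 1) = 55 ms/bit
  a = 390 − 55 × 1 = 335 ms
Then RT(32) = 335 + 55 × log₂ 32 = 335 + 55 × 5 ≈ 610.000 ms.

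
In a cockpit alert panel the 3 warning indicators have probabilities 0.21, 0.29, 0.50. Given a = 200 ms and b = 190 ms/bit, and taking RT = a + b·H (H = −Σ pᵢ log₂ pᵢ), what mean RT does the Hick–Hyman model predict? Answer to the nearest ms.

483 ms

H = 0.21·log₂(1/0.21) + 0.29·log₂(1/0.29) + 0.50·log₂(1/0.50) = 1.4907 bits.
RT = 200 + 190 × 1.4907 = 483.24 ms.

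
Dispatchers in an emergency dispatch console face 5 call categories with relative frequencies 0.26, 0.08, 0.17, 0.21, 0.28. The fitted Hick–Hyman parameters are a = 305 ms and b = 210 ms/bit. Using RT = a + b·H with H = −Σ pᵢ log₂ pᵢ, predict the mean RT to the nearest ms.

771 ms

Entropy contributions −pᵢ log₂ pᵢ: 0.5053, 0.2915, 0.4346, 0.4728, 0.5142; sum H = 2.2184 bits.
RT = a + bH = 305 + 210·2.2184 = 770.87 ms.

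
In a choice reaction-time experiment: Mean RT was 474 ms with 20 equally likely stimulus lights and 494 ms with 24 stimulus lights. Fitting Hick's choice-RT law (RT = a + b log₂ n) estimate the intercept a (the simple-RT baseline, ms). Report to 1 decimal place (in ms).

145.4 ms

b = (RT₂ − RT₁)/(log₂ n₂ − log₂ n₁) = (494 − 474)/(4.5850 − 4.3219) = 76.036 ms/bit.
a = RT₁ − b·log₂ n₁ = 474 − 76.036 × 4.3219 = 145.379 ms.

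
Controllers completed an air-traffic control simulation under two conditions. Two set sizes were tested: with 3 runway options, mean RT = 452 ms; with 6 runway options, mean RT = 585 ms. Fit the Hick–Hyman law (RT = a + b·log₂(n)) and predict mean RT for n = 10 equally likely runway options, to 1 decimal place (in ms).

With log₂ n on the abscissa the relation is linear; from the two conditions:
  b = (585 − 452) / (log₂ 6 − log₂ 3) = 133 / (2.5850 − 1.5850) = 133.000 ms/bit
  a = 452 − 133.000 × 1.5850 = 241.200 ms
Then RT(10) = 241.200 + 133.000 × log₂ 10 = 241.200 + 133.000 × 3.3219 ≈ 683.016 ms.

683.0 ms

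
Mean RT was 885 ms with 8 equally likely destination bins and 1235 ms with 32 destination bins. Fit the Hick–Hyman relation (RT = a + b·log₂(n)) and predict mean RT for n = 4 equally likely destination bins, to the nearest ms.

Fit slope and intercept:
  b = (1235 − 885) / (log₂ 32 − log₂ 8) = 350 / (5 − 3) = 175 ms/bit
  a = 885 − 175 × 3 = 360 ms
Then RT(4) = 360 + 175 × log₂ 4 = 360 + 175 × 2 ≈ 710.000 ms.

710 ms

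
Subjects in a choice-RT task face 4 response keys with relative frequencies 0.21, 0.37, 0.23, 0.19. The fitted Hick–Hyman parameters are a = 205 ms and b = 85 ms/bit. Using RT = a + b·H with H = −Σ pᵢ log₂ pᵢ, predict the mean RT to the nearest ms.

Entropy contributions −pᵢ log₂ pᵢ: 0.4728, 0.5307, 0.4877, 0.4552; sum H = 1.9464 bits.
RT = a + bH = 205 + 85·1.9464 = 370.45 ms.

370 ms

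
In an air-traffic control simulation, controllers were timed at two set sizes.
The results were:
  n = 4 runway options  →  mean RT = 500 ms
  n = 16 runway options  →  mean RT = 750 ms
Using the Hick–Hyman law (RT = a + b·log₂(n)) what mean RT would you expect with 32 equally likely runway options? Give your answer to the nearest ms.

RT is linear in log₂ n, so two points fix the line:
  b = (750 − 500) / (log₂ 16 − log₂ 4) = 250 / (4 − 2) = 125 ms/bit
  a = 500 − 125 × 2 = 250 ms
Then RT(32) = 250 + 125 × log₂ 32 = 250 + 125 × 5 ≈ 875.000 ms.

875 ms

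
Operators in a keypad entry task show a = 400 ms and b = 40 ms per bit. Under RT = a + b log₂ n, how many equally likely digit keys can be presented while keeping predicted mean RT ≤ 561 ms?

16

40·log₂ n ≤ 561 − 400 = 161, giving log₂ n ≤ 4.0250 and n ≤ 16.280. The largest whole number is 16.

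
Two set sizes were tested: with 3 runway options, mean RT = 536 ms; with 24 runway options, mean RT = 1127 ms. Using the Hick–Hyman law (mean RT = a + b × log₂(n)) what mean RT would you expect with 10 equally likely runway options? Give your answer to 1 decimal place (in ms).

878.2 ms

Solve the two-equation system in a and b:
  b = (1127 − 536) / (log₂ 24 − log₂ 3) = 591 / (4.5850 − 1.5850) = 197.000 ms/bit
  a = 536 − 197.000 × 1.5850 = 223.762 ms
Then RT(10) = 223.762 + 197.000 × log₂ 10 = 223.762 + 197.000 × 3.3219 ≈ 878.182 ms.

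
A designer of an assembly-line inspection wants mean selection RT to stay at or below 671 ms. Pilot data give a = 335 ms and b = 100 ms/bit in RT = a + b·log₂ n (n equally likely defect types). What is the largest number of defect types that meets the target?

10

100·log₂ n ≤ 671 − 335 = 336, giving log₂ n ≤ 3.3600 and n ≤ 10.267. The largest whole number is 10.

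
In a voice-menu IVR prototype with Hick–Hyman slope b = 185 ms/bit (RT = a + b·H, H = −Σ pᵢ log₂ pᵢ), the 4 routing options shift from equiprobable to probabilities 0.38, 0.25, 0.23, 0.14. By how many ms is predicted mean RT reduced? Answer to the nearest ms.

Equiprobable entropy H₀ = log₂ 4 = 2.0000 bits.
Skewed entropy H = −Σ pᵢ log₂ pᵢ = 1.9152 bits.
ΔRT = b·(H₀ − H) = 185 × 0.0848 = 15.68 ms.

16 ms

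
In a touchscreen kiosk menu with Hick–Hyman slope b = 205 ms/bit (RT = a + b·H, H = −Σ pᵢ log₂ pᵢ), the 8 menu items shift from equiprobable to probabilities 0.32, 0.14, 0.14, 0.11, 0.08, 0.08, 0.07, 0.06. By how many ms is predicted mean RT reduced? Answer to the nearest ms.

48 ms

The RT saving is b·ΔH. Equiprobable H₀ = log₂(8) = 3.0000 bits; with the given probabilities H = 2.7656 bits.
b·(H₀ − H) = 205 × (3.0000 − 2.7656) = 48.04 ms.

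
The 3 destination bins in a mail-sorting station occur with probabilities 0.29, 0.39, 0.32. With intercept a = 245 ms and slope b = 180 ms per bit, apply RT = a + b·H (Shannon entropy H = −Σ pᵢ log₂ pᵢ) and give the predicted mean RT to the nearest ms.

Entropy contributions −pᵢ log₂ pᵢ: 0.5179, 0.5298, 0.5260; sum H = 1.5737 bits.
RT = a + bH = 245 + 180·1.5737 = 528.27 ms.

528 ms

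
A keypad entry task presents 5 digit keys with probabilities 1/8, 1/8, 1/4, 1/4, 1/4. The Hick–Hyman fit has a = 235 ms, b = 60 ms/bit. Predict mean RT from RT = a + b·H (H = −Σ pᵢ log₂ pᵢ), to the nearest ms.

Each term −pᵢ log₂ pᵢ: 0.125·3 + 0.125·3 + 0.25·2 + 0.25·2 + 0.25·2; summed, H = 2.250 bits.
Mean RT = a + bH = 235 + 60·2.250 = 370.00 ms.

370 ms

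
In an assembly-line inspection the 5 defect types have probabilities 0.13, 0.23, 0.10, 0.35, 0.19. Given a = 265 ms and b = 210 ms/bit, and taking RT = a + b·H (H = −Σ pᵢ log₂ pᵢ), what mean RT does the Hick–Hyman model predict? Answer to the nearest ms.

724 ms

Entropy contributions −pᵢ log₂ pᵢ: 0.3826, 0.4877, 0.3322, 0.5301, 0.4552; sum H = 2.1878 bits.
RT = a + bH = 265 + 210·2.1878 = 724.44 ms.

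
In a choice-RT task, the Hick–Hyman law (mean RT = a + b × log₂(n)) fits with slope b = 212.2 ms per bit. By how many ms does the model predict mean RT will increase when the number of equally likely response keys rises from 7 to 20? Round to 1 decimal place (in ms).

321.4 ms

The intercept a cancels: ΔRT = b·(log₂ n₂ − log₂ n₁) = b·log₂(n₂/n₁).
log₂(20) − log₂(7) = 4.3219 − 2.8074 = 1.5146.
ΔRT = 212.2 × 1.5146 = 321.392 ms.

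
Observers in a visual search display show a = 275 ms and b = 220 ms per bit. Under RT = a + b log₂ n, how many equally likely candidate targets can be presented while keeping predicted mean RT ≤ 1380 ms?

Set 275 + 220·log₂ n ≤ 1380 → log₂ n ≤ (1380 − 275)/220 = 5.0227.
So n ≤ 2^5.0227 = 32.508; the largest integer n is 32.

32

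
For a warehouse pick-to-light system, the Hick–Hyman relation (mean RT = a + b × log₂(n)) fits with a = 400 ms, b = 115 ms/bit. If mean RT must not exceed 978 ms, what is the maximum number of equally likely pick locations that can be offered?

Information budget: (978 − 400)/115 = 5.0261 bits, so n ≤ 2^5.0261 = 32.584 → at most 32.

32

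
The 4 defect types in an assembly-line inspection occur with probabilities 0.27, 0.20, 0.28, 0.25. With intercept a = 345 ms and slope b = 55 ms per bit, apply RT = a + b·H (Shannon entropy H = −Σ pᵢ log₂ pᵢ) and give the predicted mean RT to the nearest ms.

454 ms

Entropy contributions −pᵢ log₂ pᵢ: 0.5100, 0.4644, 0.5142, 0.5000; sum H = 1.9886 bits.
RT = a + bH = 345 + 55·1.9886 = 454.37 ms.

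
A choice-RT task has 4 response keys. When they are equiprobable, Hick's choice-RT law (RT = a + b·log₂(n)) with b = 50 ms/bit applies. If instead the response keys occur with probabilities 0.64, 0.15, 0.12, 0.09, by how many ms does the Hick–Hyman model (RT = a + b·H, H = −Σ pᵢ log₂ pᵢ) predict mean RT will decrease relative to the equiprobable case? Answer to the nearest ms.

The RT saving is b·ΔH. Equiprobable H₀ = log₂(4) = 2.0000 bits; with the given probabilities H = 1.5023 bits.
b·(H₀ − H) = 50 × (2.0000 − 1.5023) = 24.88 ms.

25 ms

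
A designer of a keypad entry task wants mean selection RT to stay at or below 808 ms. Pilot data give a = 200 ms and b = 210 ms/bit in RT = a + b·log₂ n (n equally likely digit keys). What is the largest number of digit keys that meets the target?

7

210·log₂ n ≤ 808 − 200 = 608, giving log₂ n ≤ 2.8952 and n ≤ 7.440. The largest whole number is 7.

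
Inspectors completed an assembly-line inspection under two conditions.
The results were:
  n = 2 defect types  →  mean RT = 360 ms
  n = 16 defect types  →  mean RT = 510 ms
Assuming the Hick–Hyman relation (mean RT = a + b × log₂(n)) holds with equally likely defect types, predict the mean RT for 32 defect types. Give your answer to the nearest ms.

Fit slope and intercept:
  b = (510 − 360) / (log₂ 16 − log₂ 2) = 150 / (4 − 1) = 50 ms/bit
  a = 360 − 50 × 1 = 310 ms
Then RT(32) = 310 + 50 × log₂ 32 = 310 + 50 × 5 ≈ 560.000 ms.

560 ms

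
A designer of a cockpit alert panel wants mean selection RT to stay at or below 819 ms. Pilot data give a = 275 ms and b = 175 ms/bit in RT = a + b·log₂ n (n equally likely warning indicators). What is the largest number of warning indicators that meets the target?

175·log₂ n ≤ 819 − 275 = 544, giving log₂ n ≤ 3.1086 and n ≤ 8.625. The largest whole number is 8.

8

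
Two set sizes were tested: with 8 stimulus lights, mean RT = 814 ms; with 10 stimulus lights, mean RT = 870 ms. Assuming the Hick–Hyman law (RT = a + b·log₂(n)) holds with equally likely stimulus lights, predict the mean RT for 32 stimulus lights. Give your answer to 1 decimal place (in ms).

1161.9 ms

With log₂ n on the abscissa the relation is linear; from the two conditions:
  b = (870 − 814) / (log₂ 10 − log₂ 8) = 56 / (3.3219 − 3) = 173.952 ms/bit
  a = 814 − 173.952 × 3 = 292.144 ms
Then RT(32) = 292.144 + 173.952 × log₂ 32 = 292.144 + 173.952 × 5 ≈ 1161.904 ms.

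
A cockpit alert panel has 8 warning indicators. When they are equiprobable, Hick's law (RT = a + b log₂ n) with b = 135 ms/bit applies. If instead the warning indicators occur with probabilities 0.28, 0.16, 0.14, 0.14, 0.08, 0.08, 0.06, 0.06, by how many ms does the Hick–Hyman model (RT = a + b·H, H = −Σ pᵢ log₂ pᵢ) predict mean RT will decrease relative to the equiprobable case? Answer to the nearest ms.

The RT saving is b·ΔH. Equiprobable H₀ = log₂(8) = 3.0000 bits; with the given probabilities H = 2.8015 bits.
b·(H₀ − H) = 135 × (3.0000 − 2.8015) = 26.79 ms.

27 ms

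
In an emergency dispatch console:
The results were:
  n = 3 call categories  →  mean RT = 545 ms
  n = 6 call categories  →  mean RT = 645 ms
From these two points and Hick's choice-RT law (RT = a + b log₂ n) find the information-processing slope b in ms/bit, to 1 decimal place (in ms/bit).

100.0 ms/bit

b = (RT₂ − RT₁)/(log₂ n₂ − log₂ n₁) = (645 − 545)/(2.5850 − 1.5850) = 100.000 ms/bit.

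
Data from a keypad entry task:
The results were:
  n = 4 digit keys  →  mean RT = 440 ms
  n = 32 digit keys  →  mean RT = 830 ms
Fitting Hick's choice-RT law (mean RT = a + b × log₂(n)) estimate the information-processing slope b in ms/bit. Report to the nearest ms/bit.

b = (RT₂ − RT₁)/(log₂ n₂ − log₂ n₁) = (830 − 440)/(5 − 2) = 130 ms/bit.

130 ms/bit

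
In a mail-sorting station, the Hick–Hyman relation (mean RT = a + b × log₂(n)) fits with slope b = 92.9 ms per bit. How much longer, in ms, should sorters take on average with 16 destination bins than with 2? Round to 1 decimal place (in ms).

Only the slope matters, since a is common to both: ΔRT = b·log₂(n₂/n₁).
log₂(16) − log₂(2) = log₂(16/2) = log₂(8) = 3.
ΔRT = 92.9 × 3.0000 = 278.700 ms.

278.7 ms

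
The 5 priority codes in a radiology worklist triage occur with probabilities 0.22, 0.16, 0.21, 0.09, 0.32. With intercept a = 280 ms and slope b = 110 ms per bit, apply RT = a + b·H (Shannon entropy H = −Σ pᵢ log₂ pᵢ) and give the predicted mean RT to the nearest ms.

524 ms

H = 0.22·log₂(1/0.22) + 0.16·log₂(1/0.16) + 0.21·log₂(1/0.21) + 0.09·log₂(1/0.09) + 0.32·log₂(1/0.32) = 2.2151 bits.
RT = 280 + 110 × 2.2151 = 523.66 ms.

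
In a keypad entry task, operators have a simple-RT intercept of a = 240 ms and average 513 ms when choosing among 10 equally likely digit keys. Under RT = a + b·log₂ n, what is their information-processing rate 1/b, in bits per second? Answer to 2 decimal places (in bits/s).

12.17 bits/s

Choice component = 513 − 240 = 273 ms over log₂(10) = 3.3219 bits.
b = 273 / 3.3219 = 82.181 ms/bit, so 1/b = 12.168 bits/s.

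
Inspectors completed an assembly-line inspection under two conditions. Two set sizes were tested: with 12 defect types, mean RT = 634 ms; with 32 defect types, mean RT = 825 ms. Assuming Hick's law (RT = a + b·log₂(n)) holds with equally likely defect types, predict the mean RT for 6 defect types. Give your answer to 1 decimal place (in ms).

Fit slope and intercept:
  b = (825 − 634) / (log₂ 32 − log₂ 12) = 191 / (5 − 3.5850) = 134.979 ms/bit
  a = 634 − 134.979 × 3.5850 = 150.106 ms
Then RT(6) = 150.106 + 134.979 × log₂ 6 = 150.106 + 134.979 × 2.5850 ≈ 499.021 ms.

499.0 ms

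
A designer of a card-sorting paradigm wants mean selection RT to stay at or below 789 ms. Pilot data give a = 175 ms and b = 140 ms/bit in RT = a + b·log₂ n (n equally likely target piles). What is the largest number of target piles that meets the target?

Set 175 + 140·log₂ n ≤ 789 → log₂ n ≤ (789 − 175)/140 = 4.3857.
So n ≤ 2^4.3857 = 20.904; the largest integer n is 20.

20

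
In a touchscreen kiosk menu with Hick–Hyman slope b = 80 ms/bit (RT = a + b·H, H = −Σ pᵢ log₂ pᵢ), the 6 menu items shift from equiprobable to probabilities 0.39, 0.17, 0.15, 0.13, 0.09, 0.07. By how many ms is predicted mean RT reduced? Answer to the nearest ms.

The RT saving is b·ΔH. Equiprobable H₀ = log₂(6) = 2.5850 bits; with the given probabilities H = 2.3388 bits.
b·(H₀ − H) = 80 × (2.5850 − 2.3388) = 19.69 ms.

20 ms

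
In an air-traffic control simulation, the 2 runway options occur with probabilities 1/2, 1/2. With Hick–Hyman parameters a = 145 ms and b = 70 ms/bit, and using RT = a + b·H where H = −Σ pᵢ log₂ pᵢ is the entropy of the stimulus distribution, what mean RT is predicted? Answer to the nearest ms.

Each term −pᵢ log₂ pᵢ: 0.5·1 + 0.5·1; summed, H = 1.000 bits.
Mean RT = a + bH = 145 + 70·1.000 = 215.00 ms.

215 ms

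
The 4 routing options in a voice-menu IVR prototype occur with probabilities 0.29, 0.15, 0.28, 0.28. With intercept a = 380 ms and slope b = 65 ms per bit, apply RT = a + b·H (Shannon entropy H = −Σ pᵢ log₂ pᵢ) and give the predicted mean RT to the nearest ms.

Entropy contributions −pᵢ log₂ pᵢ: 0.5179, 0.4105, 0.5142, 0.5142; sum H = 1.9569 bits.
RT = a + bH = 380 + 65·1.9569 = 507.20 ms.

507 ms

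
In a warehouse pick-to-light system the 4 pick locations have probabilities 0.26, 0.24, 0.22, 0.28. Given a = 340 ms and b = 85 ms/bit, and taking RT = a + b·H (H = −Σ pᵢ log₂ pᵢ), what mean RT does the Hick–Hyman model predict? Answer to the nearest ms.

Entropy contributions −pᵢ log₂ pᵢ: 0.5053, 0.4941, 0.4806, 0.5142; sum H = 1.9942 bits.
RT = a + bH = 340 + 85·1.9942 = 509.51 ms.

510 ms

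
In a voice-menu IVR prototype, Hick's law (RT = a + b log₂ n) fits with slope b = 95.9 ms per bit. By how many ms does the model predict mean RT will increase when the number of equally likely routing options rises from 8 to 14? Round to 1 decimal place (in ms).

ΔRT = (a + b log₂ n₂) − (a + b log₂ n₁) = b·(log₂ n₂ − log₂ n₁).
log₂(14) − log₂(8) = 3.8074 − 3 = 0.8074.
ΔRT = 95.9 × 0.8074 = 77.425 ms.

77.4 ms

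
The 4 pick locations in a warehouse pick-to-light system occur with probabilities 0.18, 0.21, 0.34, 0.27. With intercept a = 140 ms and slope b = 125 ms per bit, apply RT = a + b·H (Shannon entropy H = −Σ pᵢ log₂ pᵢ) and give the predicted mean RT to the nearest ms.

385 ms

Entropy contributions −pᵢ log₂ pᵢ: 0.4453, 0.4728, 0.5292, 0.5100; sum H = 1.9573 bits.
RT = a + bH = 140 + 125·1.9573 = 384.67 ms.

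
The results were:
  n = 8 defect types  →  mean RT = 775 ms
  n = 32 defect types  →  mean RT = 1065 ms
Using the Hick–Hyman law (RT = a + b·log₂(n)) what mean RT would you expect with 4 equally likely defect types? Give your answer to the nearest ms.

Fit slope and intercept:
  b = (1065 − 775) / (log₂ 32 − log₂ 8) = 290 / (5 − 3) = 145 ms/bit
  a = 775 − 145 × 3 = 340 ms
Then RT(4) = 340 + 145 × log₂ 4 = 340 + 145 × 2 ≈ 630.000 ms.

630 ms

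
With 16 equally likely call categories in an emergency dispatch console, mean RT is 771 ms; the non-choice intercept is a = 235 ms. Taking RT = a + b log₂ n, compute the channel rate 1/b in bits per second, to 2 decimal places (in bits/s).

7.46 bits/s

b = (771 − 235)/log₂ 16 = 536/4 = 134.000 ms per bit = 0.13400 s/bit; the reciprocal is 7.463 bits/s.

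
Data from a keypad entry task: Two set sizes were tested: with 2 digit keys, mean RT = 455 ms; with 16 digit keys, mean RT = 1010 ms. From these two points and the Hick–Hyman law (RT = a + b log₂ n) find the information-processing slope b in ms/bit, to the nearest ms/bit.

The slope on a log₂ axis is (1010 − 455) / (4 − 1) = 185 ms/bit.

185 ms/bit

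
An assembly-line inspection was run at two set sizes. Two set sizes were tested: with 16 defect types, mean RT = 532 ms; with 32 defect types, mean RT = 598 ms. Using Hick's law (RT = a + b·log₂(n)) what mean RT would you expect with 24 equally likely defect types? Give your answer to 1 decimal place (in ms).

With log₂ n on the abscissa the relation is linear; from the two conditions:
  b = (598 − 532) / (log₂ 32 − log₂ 16) = 66 / (5 − 4) = 66.000 ms/bit
  a = 532 − 66.000 × 4 = 268.000 ms
Then RT(24) = 268.000 + 66.000 × log₂ 24 = 268.000 + 66.000 × 4.5850 ≈ 570.608 ms.

570.6 ms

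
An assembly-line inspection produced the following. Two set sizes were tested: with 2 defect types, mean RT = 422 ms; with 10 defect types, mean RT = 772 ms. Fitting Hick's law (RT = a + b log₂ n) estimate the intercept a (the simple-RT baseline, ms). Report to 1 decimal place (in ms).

b = (RT₂ − RT₁)/(log₂ n₂ − log₂ n₁) = (772 − 422)/(3.3219 − 1) = 150.737 ms/bit.
a = RT₁ − b·log₂ n₁ = 422 − 150.737 × 1 = 271.263 ms.

271.3 ms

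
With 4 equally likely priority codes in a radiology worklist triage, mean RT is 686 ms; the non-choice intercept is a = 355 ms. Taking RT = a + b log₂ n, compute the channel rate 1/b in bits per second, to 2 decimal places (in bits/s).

Choice component = 686 − 355 = 331 ms over log₂(4) = 2 bits.
b = 331 / 2 = 165.500 ms/bit, so 1/b = 6.042 bits/s.

6.04 bits/s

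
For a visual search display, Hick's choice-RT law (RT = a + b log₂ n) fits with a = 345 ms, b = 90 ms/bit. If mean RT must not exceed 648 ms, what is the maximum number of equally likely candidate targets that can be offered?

Set 345 + 90·log₂ n ≤ 648 → log₂ n ≤ (648 − 345)/90 = 3.3667.
So n ≤ 2^3.3667 = 10.315; the largest integer n is 10.

10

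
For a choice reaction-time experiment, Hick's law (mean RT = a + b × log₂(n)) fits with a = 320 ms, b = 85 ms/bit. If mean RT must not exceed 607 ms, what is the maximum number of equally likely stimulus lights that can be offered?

10

Set 320 + 85·log₂ n ≤ 607 → log₂ n ≤ (607 − 320)/85 = 3.3765.
So n ≤ 2^3.3765 = 10.385; the largest integer n is 10.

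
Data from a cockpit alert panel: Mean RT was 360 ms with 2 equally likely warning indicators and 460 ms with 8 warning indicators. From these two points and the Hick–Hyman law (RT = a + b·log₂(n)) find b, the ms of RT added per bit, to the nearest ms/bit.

50 ms/bit

The slope on a log₂ axis is (460 − 360) / (3 − 1) = 50 ms/bit.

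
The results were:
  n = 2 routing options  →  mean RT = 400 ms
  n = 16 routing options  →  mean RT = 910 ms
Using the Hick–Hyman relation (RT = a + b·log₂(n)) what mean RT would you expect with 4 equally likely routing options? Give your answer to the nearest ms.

570 ms

Solve the two-equation system in a and b:
  b = (910 − 400) / (log₂ 16 − log₂ 2) = 510 / (4 − 1) = 170 ms/bit
  a = 400 − 170 × 1 = 230 ms
Then RT(4) = 230 + 170 × log₂ 4 = 230 + 170 × 2 ≈ 570.000 ms.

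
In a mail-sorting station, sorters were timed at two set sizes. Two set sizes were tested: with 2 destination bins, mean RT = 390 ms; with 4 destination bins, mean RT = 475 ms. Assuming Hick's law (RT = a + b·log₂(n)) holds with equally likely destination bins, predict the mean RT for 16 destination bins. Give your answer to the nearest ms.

With log₂ n on the abscissa the relation is linear; from the two conditions:
  b = (475 − 390) / (log₂ 4 − log₂ 2) = 85 / (2 − 1) = 85 ms/bit
  a = 390 − 85 × 1 = 305 ms
Then RT(16) = 305 + 85 × log₂ 16 = 305 + 85 × 4 ≈ 645.000 ms.

645 ms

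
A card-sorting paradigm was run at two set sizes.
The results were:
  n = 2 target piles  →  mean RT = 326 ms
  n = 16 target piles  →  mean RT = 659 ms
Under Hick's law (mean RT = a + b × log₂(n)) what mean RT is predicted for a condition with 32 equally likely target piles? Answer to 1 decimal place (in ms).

RT is linear in log₂ n, so two points fix the line:
  b = (659 − 326) / (log₂ 16 − log₂ 2) = 333 / (4 − 1) = 111.000 ms/bit
  a = 326 − 111.000 × 1 = 215.000 ms
Then RT(32) = 215.000 + 111.000 × log₂ 32 = 215.000 + 111.000 × 5 ≈ 770.000 ms.

770.0 ms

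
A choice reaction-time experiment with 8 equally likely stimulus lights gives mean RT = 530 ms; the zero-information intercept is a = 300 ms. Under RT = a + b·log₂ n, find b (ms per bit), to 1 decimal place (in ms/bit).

76.7 ms/bit

log₂(8) = 3 bits.
b = (RT − a)/log₂ n = (530 − 300) / 3 = 76.667 ms/bit.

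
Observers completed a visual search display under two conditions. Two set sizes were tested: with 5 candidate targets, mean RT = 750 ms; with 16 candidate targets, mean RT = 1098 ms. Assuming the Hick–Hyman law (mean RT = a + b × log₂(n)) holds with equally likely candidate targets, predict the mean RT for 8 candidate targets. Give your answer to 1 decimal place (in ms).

Fit slope and intercept:
  b = (1098 − 750) / (log₂ 16 − log₂ 5) = 348 / (4 − 2.3219) = 207.381 ms/bit
  a = 750 − 207.381 × 2.3219 = 268.477 ms
Then RT(8) = 268.477 + 207.381 × log₂ 8 = 268.477 + 207.381 × 3 ≈ 890.619 ms.

890.6 ms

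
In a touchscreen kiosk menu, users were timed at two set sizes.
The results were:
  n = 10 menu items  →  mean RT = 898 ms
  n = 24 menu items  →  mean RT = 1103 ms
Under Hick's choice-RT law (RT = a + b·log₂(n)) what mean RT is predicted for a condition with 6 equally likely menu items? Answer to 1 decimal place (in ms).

778.4 ms

RT is linear in log₂ n, so two points fix the line:
  b = (1103 − 898) / (log₂ 24 − log₂ 10) = 205 / (4.5850 − 3.3219) = 162.308 ms/bit
  a = 898 − 162.308 × 3.3219 = 358.826 ms
Then RT(6) = 358.826 + 162.308 × log₂ 6 = 358.826 + 162.308 × 2.5850 ≈ 778.385 ms.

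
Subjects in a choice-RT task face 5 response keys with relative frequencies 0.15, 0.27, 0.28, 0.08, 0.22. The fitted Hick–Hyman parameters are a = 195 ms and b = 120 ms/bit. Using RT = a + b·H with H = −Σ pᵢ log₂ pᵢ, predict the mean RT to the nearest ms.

460 ms

H = 0.15·log₂(1/0.15) + 0.27·log₂(1/0.27) + 0.28·log₂(1/0.28) + 0.08·log₂(1/0.08) + 0.22·log₂(1/0.22) = 2.2069 bits.
RT = 195 + 120 × 2.2069 = 459.82 ms.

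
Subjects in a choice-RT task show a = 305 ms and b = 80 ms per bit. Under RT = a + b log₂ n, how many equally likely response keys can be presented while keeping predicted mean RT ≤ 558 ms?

Set 305 + 80·log₂ n ≤ 558 → log₂ n ≤ (558 − 305)/80 = 3.1625.
So n ≤ 2^3.1625 = 8.954; the largest integer n is 8.

8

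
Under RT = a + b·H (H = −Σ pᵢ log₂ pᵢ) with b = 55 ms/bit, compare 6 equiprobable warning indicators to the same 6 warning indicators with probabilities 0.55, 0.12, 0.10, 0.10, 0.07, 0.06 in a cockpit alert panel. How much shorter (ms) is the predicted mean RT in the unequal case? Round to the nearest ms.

31 ms

Equiprobable entropy H₀ = log₂ 6 = 2.5850 bits.
Skewed entropy H = −Σ pᵢ log₂ pᵢ = 2.0179 bits.
ΔRT = b·(H₀ − H) = 55 × 0.5670 = 31.19 ms.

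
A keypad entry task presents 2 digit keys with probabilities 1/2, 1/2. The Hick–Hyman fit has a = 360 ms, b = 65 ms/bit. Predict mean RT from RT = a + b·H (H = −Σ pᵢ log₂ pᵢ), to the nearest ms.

Each term −pᵢ log₂ pᵢ: 0.5·1 + 0.5·1; summed, H = 1.000 bits.
Mean RT = a + bH = 360 + 65·1.000 = 425.00 ms.

425 ms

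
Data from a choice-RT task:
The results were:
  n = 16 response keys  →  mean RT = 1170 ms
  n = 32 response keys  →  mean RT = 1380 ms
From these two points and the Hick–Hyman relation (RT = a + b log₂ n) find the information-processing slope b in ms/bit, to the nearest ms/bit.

Slope: b = (1380 − 1170) / (log₂ 32 − log₂ 16) = 210/1.0000 = 210 ms/bit.

210 ms/bit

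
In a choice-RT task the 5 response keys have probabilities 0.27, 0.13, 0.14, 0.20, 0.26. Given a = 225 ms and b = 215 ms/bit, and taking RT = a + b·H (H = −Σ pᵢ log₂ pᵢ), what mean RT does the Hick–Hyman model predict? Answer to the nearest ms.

711 ms

H = 0.27·log₂(1/0.27) + 0.13·log₂(1/0.13) + 0.14·log₂(1/0.14) + 0.20·log₂(1/0.20) + 0.26·log₂(1/0.26) = 2.2594 bits.
RT = 225 + 215 × 2.2594 = 710.78 ms.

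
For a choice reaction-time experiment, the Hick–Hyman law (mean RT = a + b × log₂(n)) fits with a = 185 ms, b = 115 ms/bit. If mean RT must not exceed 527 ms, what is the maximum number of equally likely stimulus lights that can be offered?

7

Set 185 + 115·log₂ n ≤ 527 → log₂ n ≤ (527 − 185)/115 = 2.9739.
So n ≤ 2^2.9739 = 7.857; the largest integer n is 7.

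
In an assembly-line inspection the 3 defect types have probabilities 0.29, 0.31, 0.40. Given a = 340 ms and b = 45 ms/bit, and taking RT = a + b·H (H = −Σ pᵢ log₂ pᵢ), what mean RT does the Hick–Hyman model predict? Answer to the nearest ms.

411 ms

H = 0.29·log₂(1/0.29) + 0.31·log₂(1/0.31) + 0.40·log₂(1/0.40) = 1.5705 bits.
RT = 340 + 45 × 1.5705 = 410.67 ms.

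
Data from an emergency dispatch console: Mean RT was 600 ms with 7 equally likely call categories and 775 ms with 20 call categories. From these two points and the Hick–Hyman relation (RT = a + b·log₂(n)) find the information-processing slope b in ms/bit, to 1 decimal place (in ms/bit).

115.5 ms/bit

The slope on a log₂ axis is (775 − 600) / (4.3219 − 2.8074) = 115.544 ms/bit.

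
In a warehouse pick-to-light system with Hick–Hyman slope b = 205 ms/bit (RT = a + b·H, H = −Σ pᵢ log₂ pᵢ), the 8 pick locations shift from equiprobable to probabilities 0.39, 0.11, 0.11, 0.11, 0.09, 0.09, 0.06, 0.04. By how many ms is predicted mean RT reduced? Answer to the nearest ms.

Equiprobable entropy H₀ = log₂ 8 = 3.0000 bits.
Skewed entropy H = −Σ pᵢ log₂ pᵢ = 2.6353 bits.
ΔRT = b·(H₀ − H) = 205 × 0.3647 = 74.77 ms.

75 ms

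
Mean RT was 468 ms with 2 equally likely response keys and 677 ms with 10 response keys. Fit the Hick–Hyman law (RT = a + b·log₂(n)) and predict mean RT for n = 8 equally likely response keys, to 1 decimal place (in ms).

With log₂ n on the abscissa the relation is linear; from the two conditions:
  b = (677 − 468) / (log₂ 10 − log₂ 2) = 209 / (3.3219 − 1) = 90.011 ms/bit
  a = 468 − 90.011 × 1 = 377.989 ms
Then RT(8) = 377.989 + 90.011 × log₂ 8 = 377.989 + 90.011 × 3 ≈ 648.023 ms.

648.0 ms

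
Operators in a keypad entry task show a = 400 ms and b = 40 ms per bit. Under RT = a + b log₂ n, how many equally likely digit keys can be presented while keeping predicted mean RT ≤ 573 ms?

40·log₂ n ≤ 573 − 400 = 173, giving log₂ n ≤ 4.3250 and n ≤ 20.043. The largest whole number is 20.

20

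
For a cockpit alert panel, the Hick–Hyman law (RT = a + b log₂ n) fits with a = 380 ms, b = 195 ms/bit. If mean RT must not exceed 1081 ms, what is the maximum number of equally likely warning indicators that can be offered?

Information budget: (1081 − 380)/195 = 3.5949 bits, so n ≤ 2^3.5949 = 12.083 → at most 12.

12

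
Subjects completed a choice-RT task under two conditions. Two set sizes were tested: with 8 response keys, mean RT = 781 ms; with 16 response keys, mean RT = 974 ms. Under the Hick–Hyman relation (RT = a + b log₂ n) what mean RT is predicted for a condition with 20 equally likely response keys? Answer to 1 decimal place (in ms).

With log₂ n on the abscissa the relation is linear; from the two conditions:
  b = (974 − 781) / (log₂ 16 − log₂ 8) = 193 / (4 − 3) = 193.000 ms/bit
  a = 781 − 193.000 × 3 = 202.000 ms
Then RT(20) = 202.000 + 193.000 × log₂ 20 = 202.000 + 193.000 × 4.3219 ≈ 1036.132 ms.

1036.1 ms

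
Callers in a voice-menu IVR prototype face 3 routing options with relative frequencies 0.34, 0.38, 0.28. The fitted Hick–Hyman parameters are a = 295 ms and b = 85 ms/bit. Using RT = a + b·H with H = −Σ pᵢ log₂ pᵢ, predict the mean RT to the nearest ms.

H = 0.34·log₂(1/0.34) + 0.38·log₂(1/0.38) + 0.28·log₂(1/0.28) = 1.5738 bits.
RT = 295 + 85 × 1.5738 = 428.78 ms.

429 ms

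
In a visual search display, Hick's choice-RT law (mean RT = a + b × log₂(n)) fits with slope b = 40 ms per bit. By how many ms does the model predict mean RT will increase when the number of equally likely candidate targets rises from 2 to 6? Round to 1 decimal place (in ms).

63.4 ms

Only the slope matters, since a is common to both: ΔRT = b·log₂(n₂/n₁).
log₂(6) − log₂(2) = 2.5850 − 1 = 1.5850.
ΔRT = 40 × 1.5850 = 63.399 ms.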